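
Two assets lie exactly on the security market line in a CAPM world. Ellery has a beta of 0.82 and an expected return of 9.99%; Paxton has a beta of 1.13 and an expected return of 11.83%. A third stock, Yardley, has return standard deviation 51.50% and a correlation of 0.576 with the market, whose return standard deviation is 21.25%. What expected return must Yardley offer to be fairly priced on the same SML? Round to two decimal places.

MRP = (11.83% − 9.99%) / (1.13 − 0.82) = 5.9355%
R_f = 9.99% − 0.82 × 5.9355% = 5.1229%
β_Yardley = ρ·σ_i/σ_m = 0.576 × 51.50 / 21.25 = 1.3960
E(R_Yardley) = R_f + β × MRP = 5.1229% + 1.3960 × 5.9355% = 13.41%

13.41%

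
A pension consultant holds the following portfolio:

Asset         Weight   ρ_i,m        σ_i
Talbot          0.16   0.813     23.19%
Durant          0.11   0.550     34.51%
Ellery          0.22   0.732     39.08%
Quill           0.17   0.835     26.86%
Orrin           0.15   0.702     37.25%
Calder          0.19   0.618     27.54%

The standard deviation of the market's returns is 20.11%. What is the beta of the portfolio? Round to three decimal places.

β_Talbot = 0.813 × 23.19% / 20.11% = 0.9375
β_Durant = 0.550 × 34.51% / 20.11% = 0.9438
β_Ellery = 0.732 × 39.08% / 20.11% = 1.4225
β_Quill = 0.835 × 26.86% / 20.11% = 1.1153
β_Orrin = 0.702 × 37.25% / 20.11% = 1.3003
β_Calder = 0.618 × 27.54% / 20.11% = 0.8463
β_P = Σ w_i β_i = 0.16×0.9375 + 0.11×0.9438 + 0.22×1.4225 + 0.17×1.1153 + 0.15×1.3003 + 0.19×0.8463 = 1.1122

1.112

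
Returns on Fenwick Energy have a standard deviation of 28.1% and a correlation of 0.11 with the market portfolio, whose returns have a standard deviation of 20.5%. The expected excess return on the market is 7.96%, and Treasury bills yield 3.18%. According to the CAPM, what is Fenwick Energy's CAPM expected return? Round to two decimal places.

β = ρ × σ_i / σ_m = 0.11 × 28.1% / 20.5% = 0.1508
E(R) = 3.18% + 0.1508 × 7.96% = 4.38%

4.38%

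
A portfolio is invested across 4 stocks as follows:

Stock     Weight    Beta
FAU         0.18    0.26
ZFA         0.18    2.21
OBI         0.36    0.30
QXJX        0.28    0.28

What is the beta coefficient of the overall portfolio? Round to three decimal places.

β_P = Σ w_i β_i = 0.18×0.26 + 0.18×2.21 + 0.36×0.30 + 0.28×0.28 = 0.6310

0.631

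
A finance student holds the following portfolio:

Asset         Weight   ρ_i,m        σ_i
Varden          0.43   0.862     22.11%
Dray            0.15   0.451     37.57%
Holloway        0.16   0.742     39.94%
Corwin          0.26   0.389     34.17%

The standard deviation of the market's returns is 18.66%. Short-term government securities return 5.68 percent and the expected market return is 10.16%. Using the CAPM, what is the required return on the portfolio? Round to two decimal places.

10.23%

β_Varden = 0.862 × 22.11% / 18.66% = 1.0214
β_Dray = 0.451 × 37.57% / 18.66% = 0.9080
β_Holloway = 0.742 × 39.94% / 18.66% = 1.5882
β_Corwin = 0.389 × 34.17% / 18.66% = 0.7123
β_P = Σ w_i β_i = 0.43×1.0214 + 0.15×0.9080 + 0.16×1.5882 + 0.26×0.7123 = 1.0147
MRP = 10.16% − 5.68% = 4.48%
E(R_P) = R_f + β_P × MRP = 5.68% + 1.0147 × 4.48% = 10.23%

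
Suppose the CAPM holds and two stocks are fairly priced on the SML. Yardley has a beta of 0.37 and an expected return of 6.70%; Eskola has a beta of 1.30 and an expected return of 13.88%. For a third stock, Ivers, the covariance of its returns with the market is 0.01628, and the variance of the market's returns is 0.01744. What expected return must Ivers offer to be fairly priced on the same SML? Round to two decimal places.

11.05%

MRP = (13.88% − 6.70%) / (1.30 − 0.37) = 7.7204%
R_f = 6.70% − 0.37 × 7.7204% = 3.8435%
β_Ivers = Cov / Var(R_m) = 0.01628 / 0.01744 = 0.9335
E(R_Ivers) = R_f + β × MRP = 3.8435% + 0.9335 × 7.7204% = 11.05%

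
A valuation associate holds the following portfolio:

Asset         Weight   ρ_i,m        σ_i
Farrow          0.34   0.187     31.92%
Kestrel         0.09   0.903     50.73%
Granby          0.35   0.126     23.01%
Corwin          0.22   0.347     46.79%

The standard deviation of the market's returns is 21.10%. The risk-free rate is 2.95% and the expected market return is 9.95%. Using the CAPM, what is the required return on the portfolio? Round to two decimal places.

β_Farrow = 0.187 × 31.92% / 21.10% = 0.2829
β_Kestrel = 0.903 × 50.73% / 21.10% = 2.1711
β_Granby = 0.126 × 23.01% / 21.10% = 0.1374
β_Corwin = 0.347 × 46.79% / 21.10% = 0.7695
β_P = Σ w_i β_i = 0.34×0.2829 + 0.09×2.1711 + 0.35×0.1374 + 0.22×0.7695 = 0.5090
MRP = 9.95% − 2.95% = 7.00%
E(R_P) = R_f + β_P × MRP = 2.95% + 0.5090 × 7.00% = 6.51%

6.51%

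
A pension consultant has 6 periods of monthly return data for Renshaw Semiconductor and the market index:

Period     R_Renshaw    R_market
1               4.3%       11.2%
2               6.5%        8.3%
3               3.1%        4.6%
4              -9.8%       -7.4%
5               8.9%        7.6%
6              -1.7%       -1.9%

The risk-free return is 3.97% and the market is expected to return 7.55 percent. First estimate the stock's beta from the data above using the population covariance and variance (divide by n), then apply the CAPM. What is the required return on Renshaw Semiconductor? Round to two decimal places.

7.11%

Mean R_i = (4.3 + 6.5 + 3.1 − 9.8 + 8.9 − 1.7) / 6 = 1.8833%
Mean R_m = (11.2 + 8.3 + 4.6 − 7.4 + 7.6 − 1.9) / 6 = 3.7333%
Σ(R_i − R̄_i)(R_m − R̄_m) = 217.5733  ⇒  Cov = 217.5733 / 6 = 36.2622
Σ(R_m − R̄_m)² = 247.9933  ⇒  Var(R_m) = 247.9933 / 6 = 41.3322
β = Cov / Var(R_m) = 36.2622 / 41.3322 = 0.8773
MRP = 7.55% − 3.97% = 3.58%
E(R) = R_f + β × MRP = 3.97% + 0.8773 × 3.58% = 7.11%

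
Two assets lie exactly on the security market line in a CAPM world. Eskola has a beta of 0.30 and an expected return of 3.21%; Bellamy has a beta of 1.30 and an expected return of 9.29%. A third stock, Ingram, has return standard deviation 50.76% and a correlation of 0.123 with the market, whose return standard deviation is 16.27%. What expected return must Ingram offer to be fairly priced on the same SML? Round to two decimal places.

3.72%

MRP = (9.29% − 3.21%) / (1.30 − 0.30) = 6.0800%
R_f = 3.21% − 0.30 × 6.0800% = 1.3860%
β_Ingram = ρ·σ_i/σ_m = 0.123 × 50.76 / 16.27 = 0.3837
E(R_Ingram) = R_f + β × MRP = 1.3860% + 0.3837 × 6.0800% = 3.72%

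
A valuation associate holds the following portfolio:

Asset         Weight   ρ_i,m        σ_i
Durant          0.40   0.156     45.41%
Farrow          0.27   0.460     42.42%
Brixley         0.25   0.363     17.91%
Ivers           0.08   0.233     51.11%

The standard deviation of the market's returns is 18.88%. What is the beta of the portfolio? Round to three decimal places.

β_Durant = 0.156 × 45.41% / 18.88% = 0.3752
β_Farrow = 0.460 × 42.42% / 18.88% = 1.0335
β_Brixley = 0.363 × 17.91% / 18.88% = 0.3444
β_Ivers = 0.233 × 51.11% / 18.88% = 0.6308
β_P = Σ w_i β_i = 0.40×0.3752 + 0.27×1.0335 + 0.25×0.3444 + 0.08×0.6308 = 0.5657

0.566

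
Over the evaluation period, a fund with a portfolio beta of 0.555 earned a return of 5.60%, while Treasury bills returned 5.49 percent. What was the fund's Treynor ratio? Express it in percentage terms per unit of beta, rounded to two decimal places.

0.20%

Treynor = (R_P − R_f) / β_P = (5.60% − 5.49%) / 0.5550 = 0.11% / 0.5550 = 0.20%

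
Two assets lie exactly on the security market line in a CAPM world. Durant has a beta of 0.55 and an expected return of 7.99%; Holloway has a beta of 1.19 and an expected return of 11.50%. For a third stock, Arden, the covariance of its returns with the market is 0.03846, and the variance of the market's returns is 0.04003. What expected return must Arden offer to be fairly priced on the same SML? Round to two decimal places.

10.24%

MRP = (11.50% − 7.99%) / (1.19 − 0.55) = 5.4844%
R_f = 7.99% − 0.55 × 5.4844% = 4.9736%
β_Arden = Cov / Var(R_m) = 0.03846 / 0.04003 = 0.9608
E(R_Arden) = R_f + β × MRP = 4.9736% + 0.9608 × 5.4844% = 10.24%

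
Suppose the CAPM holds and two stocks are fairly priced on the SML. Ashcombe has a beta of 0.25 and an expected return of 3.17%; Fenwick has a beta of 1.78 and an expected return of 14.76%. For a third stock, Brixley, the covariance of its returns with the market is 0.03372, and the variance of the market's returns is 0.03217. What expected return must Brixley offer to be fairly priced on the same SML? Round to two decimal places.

9.22%

MRP = (14.76% − 3.17%) / (1.78 − 0.25) = 7.5752%
R_f = 3.17% − 0.25 × 7.5752% = 1.2762%
β_Brixley = Cov / Var(R_m) = 0.03372 / 0.03217 = 1.0482
E(R_Brixley) = R_f + β × MRP = 1.2762% + 1.0482 × 7.5752% = 9.22%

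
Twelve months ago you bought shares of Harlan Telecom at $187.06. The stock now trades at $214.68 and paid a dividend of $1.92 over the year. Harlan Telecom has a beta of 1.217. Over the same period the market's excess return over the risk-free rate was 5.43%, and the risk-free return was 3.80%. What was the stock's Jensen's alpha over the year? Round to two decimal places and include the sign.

Realised HPR = (P1 + D1 − P0) / P0 = (214.68 + 1.92 − 187.06) / 187.06 = 29.54 / 187.06 = 15.7917%
CAPM required = R_f + β·MRP = 3.80% + 1.217 × 5.43% = 10.40831%
α = realised − required = 15.7917% − 10.40831% = +5.38%

+5.38%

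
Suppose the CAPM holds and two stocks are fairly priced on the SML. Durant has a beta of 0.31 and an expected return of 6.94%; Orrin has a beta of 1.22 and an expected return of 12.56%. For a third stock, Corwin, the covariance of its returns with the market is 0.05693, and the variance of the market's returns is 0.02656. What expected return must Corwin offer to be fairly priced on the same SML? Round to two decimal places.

18.26%

MRP = (12.56% − 6.94%) / (1.22 − 0.31) = 6.1758%
R_f = 6.94% − 0.31 × 6.1758% = 5.0255%
β_Corwin = Cov / Var(R_m) = 0.05693 / 0.02656 = 2.1434
E(R_Corwin) = R_f + β × MRP = 5.0255% + 2.1434 × 6.1758% = 18.26%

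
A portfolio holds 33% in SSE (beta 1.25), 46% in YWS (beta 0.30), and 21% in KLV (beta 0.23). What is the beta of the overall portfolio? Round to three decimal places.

0.599

β_P = Σ w_i β_i = 0.33×1.25 + 0.46×0.30 + 0.21×0.23 = 0.5988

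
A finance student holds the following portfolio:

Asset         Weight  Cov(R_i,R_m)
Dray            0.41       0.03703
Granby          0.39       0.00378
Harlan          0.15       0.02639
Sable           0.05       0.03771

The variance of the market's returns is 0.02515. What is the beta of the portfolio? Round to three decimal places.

β_Dray = 0.03703 / 0.02515 = 1.4724
β_Granby = 0.00378 / 0.02515 = 0.1503
β_Harlan = 0.02639 / 0.02515 = 1.0493
β_Sable = 0.03771 / 0.02515 = 1.4994
β_P = Σ w_i β_i = 0.41×1.4724 + 0.39×0.1503 + 0.15×1.0493 + 0.05×1.4994 = 0.8947

0.895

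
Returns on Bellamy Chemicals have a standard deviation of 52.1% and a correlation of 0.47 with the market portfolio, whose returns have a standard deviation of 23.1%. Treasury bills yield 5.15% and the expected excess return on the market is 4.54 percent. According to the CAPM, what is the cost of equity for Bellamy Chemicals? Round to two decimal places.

β = ρ × σ_i / σ_m = 0.47 × 52.1% / 23.1% = 1.0600
E(R) = 5.15% + 1.0600 × 4.54% = 9.96%

9.96%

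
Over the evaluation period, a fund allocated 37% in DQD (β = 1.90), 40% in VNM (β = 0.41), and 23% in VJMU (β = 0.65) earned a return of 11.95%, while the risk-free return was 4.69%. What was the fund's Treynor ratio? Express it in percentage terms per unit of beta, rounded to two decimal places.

7.14%

β_P = 0.37×1.90 + 0.40×0.41 + 0.23×0.65 = 1.0165
Treynor = (R_P − R_f) / β_P = (11.95% − 4.69%) / 1.0165 = 7.26% / 1.0165 = 7.14%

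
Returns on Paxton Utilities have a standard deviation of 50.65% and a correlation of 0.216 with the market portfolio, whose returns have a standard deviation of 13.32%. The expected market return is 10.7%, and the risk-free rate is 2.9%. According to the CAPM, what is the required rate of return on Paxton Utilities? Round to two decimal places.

β = ρ × σ_i / σ_m = 0.216 × 50.65% / 13.32% = 0.8214
MRP = 10.7% − 2.9% = 7.80%
E(R) = 2.9% + 0.8214 × 7.8% = 9.31%

9.31%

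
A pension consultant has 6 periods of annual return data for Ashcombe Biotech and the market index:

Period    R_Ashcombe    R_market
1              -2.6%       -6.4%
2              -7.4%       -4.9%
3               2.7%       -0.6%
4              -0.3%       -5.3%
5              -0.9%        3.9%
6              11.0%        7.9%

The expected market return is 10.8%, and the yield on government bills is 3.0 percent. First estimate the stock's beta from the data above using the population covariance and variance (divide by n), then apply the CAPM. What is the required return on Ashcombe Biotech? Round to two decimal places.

Mean R_i = (-2.6 − 7.4 + 2.7 − 0.3 − 0.9 + 11.0) / 6 = 0.4167%
Mean R_m = (-6.4 − 4.9 − 0.6 − 5.3 + 3.9 + 7.9) / 6 = -0.9000%
Σ(R_i − R̄_i)(R_m − R̄_m) = 138.5100  ⇒  Cov = 138.5100 / 6 = 23.0850
Σ(R_m − R̄_m)² = 166.1800  ⇒  Var(R_m) = 166.1800 / 6 = 27.6967
β = Cov / Var(R_m) = 23.0850 / 27.6967 = 0.8335
MRP = 10.8% − 3.0% = 7.80%
E(R) = R_f + β × MRP = 3.0% + 0.8335 × 7.8% = 9.50%

9.50%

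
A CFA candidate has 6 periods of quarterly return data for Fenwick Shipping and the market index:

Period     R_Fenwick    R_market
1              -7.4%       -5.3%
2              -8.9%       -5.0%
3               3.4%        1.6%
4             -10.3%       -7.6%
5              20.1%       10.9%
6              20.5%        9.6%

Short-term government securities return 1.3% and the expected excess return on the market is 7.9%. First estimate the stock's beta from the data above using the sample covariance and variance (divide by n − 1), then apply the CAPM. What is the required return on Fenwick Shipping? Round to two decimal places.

Mean R_i = (-7.4 − 8.9 + 3.4 − 10.3 + 20.1 + 20.5) / 6 = 2.9000%
Mean R_m = (-5.3 − 5.0 + 1.6 − 7.6 + 10.9 + 9.6) / 6 = 0.7000%
Σ(R_i − R̄_i)(R_m − R̄_m) = 571.1500  ⇒  Cov = 571.1500 / 5 = 114.2300
Σ(R_m − R̄_m)² = 321.4400  ⇒  Var(R_m) = 321.4400 / 5 = 64.2880
β = Cov / Var(R_m) = 114.2300 / 64.2880 = 1.7768
E(R) = R_f + β × MRP = 1.3% + 1.7768 × 7.9% = 15.34%

15.34%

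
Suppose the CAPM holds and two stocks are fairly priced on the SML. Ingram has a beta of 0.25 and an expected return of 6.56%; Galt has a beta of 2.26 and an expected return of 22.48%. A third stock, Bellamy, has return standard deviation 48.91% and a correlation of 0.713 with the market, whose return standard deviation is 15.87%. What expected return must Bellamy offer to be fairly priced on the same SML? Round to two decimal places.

MRP = (22.48% − 6.56%) / (2.26 − 0.25) = 7.9204%
R_f = 6.56% − 0.25 × 7.9204% = 4.5799%
β_Bellamy = ρ·σ_i/σ_m = 0.713 × 48.91 / 15.87 = 2.1974
E(R_Bellamy) = R_f + β × MRP = 4.5799% + 2.1974 × 7.9204% = 21.98%

21.98%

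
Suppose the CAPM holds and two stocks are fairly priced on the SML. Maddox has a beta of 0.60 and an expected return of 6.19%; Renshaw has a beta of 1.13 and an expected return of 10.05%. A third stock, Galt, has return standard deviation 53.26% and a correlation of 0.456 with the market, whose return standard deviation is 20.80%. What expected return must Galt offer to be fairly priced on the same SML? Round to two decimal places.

MRP = (10.05% − 6.19%) / (1.13 − 0.60) = 7.2830%
R_f = 6.19% − 0.60 × 7.2830% = 1.8202%
β_Galt = ρ·σ_i/σ_m = 0.456 × 53.26 / 20.80 = 1.1676
E(R_Galt) = R_f + β × MRP = 1.8202% + 1.1676 × 7.2830% = 10.32%

10.32%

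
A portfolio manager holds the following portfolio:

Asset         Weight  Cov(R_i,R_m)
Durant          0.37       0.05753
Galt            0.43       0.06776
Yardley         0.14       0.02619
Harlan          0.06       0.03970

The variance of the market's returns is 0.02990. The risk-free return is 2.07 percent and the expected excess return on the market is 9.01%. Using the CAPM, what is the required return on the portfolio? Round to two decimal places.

19.09%

β_Durant = 0.05753 / 0.02990 = 1.9241
β_Galt = 0.06776 / 0.02990 = 2.2662
β_Yardley = 0.02619 / 0.02990 = 0.8759
β_Harlan = 0.03970 / 0.02990 = 1.3278
β_P = Σ w_i β_i = 0.37×1.9241 + 0.43×2.2662 + 0.14×0.8759 + 0.06×1.3278 = 1.8887
E(R_P) = R_f + β_P × MRP = 2.07% + 1.8887 × 9.01% = 19.09%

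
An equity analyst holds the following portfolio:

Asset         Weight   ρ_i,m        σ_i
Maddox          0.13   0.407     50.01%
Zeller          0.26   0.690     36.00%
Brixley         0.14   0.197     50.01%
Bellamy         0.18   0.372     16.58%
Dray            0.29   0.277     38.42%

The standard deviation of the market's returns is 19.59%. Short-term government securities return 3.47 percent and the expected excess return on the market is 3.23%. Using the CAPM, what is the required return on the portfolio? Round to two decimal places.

5.89%

β_Maddox = 0.407 × 50.01% / 19.59% = 1.0390
β_Zeller = 0.690 × 36.00% / 19.59% = 1.2680
β_Brixley = 0.197 × 50.01% / 19.59% = 0.5029
β_Bellamy = 0.372 × 16.58% / 19.59% = 0.3148
β_Dray = 0.277 × 38.42% / 19.59% = 0.5433
β_P = Σ w_i β_i = 0.13×1.0390 + 0.26×1.2680 + 0.14×0.5029 + 0.18×0.3148 + 0.29×0.5433 = 0.7494
E(R_P) = R_f + β_P × MRP = 3.47% + 0.7494 × 3.23% = 5.89%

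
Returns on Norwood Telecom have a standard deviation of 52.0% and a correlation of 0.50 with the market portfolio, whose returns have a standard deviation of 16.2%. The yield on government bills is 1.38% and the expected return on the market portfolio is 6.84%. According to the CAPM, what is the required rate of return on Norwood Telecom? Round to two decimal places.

10.14%

β = ρ × σ_i / σ_m = 0.50 × 52.0% / 16.2% = 1.6049
MRP = 6.84% − 1.38% = 5.46%
E(R) = 1.38% + 1.6049 × 5.46% = 10.14%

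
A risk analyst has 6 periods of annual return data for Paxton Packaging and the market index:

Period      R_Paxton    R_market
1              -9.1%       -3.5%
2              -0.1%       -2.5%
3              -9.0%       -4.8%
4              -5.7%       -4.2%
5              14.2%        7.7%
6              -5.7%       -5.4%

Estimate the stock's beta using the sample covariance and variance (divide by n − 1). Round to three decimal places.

1.712

Mean R_i = (-9.1 − 0.1 − 9.0 − 5.7 + 14.2 − 5.7) / 6 = -2.5667%
Mean R_m = (-3.5 − 2.5 − 4.8 − 4.2 + 7.7 − 5.4) / 6 = -2.1167%
Σ(R_i − R̄_i)(R_m − R̄_m) = 206.7633  ⇒  Cov = 206.7633 / 5 = 41.3527
Σ(R_m − R̄_m)² = 120.7483  ⇒  Var(R_m) = 120.7483 / 5 = 24.1497
β = Cov / Var(R_m) = 41.3527 / 24.1497 = 1.7123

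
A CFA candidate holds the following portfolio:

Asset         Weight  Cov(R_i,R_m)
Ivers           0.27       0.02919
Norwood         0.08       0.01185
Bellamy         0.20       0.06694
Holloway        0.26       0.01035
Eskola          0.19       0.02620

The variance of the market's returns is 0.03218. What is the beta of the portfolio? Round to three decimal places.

β_Ivers = 0.02919 / 0.03218 = 0.9071
β_Norwood = 0.01185 / 0.03218 = 0.3682
β_Bellamy = 0.06694 / 0.03218 = 2.0802
β_Holloway = 0.01035 / 0.03218 = 0.3216
β_Eskola = 0.02620 / 0.03218 = 0.8142
β_P = Σ w_i β_i = 0.27×0.9071 + 0.08×0.3682 + 0.20×2.0802 + 0.26×0.3216 + 0.19×0.8142 = 0.9287

0.929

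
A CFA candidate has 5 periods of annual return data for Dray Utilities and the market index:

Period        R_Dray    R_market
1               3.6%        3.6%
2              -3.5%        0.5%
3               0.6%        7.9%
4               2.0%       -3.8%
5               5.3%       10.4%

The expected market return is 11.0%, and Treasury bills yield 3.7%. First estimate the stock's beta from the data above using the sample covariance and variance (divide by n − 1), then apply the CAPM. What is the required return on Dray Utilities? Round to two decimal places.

Mean R_i = (3.6 − 3.5 + 0.6 + 2.0 + 5.3) / 5 = 1.6000%
Mean R_m = (3.6 + 0.5 + 7.9 − 3.8 + 10.4) / 5 = 3.7200%
Σ(R_i − R̄_i)(R_m − R̄_m) = 33.7100  ⇒  Cov = 33.7100 / 4 = 8.4275
Σ(R_m − R̄_m)² = 129.0280  ⇒  Var(R_m) = 129.0280 / 4 = 32.2570
β = Cov / Var(R_m) = 8.4275 / 32.2570 = 0.2613
MRP = 11.0% − 3.7% = 7.30%
E(R) = R_f + β × MRP = 3.7% + 0.2613 × 7.3% = 5.61%

5.61%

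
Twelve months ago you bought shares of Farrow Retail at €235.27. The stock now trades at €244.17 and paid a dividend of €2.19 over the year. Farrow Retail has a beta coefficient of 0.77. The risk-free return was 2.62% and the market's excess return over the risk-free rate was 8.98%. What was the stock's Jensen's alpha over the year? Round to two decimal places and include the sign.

Realised HPR = (P1 + D1 − P0) / P0 = (244.17 + 2.19 − 235.27) / 235.27 = 11.09 / 235.27 = 4.7137%
CAPM required = R_f + β·MRP = 2.62% + 0.77 × 8.98% = 9.5346%
α = realised − required = 4.7137% − 9.5346% = -4.82%

-4.82%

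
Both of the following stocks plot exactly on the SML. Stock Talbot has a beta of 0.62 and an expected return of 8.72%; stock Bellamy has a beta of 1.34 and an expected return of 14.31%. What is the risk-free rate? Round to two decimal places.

Both satisfy E(R) = R_f + β·MRP, so the slope of the SML is
MRP = (14.31% − 8.72%) / (1.34 − 0.62) = 5.59% / 0.72 = 7.7639%
R_f = E(R_Talbot) − β_Talbot·MRP = 8.72% − 0.62 × 7.7639% = 3.9064%

3.91%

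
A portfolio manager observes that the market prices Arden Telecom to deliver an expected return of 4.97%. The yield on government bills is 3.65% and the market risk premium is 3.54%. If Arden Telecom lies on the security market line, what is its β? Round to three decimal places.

0.373

β = (E(R) − R_f) / MRP = (4.97% − 3.65%) / 3.54% = 1.32% / 3.54% = 0.373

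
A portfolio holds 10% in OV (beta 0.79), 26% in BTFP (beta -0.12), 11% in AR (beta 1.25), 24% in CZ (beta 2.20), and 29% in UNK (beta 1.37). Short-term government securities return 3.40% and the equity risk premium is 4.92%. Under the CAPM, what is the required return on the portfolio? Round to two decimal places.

8.86%

β_P = Σ w_i β_i = 0.10×0.79 + 0.26×-0.12 + 0.11×1.25 + 0.24×2.20 + 0.29×1.37 = 1.1106
E(R_P) = R_f + β_P × MRP = 3.40% + 1.1106 × 4.92% = 8.86%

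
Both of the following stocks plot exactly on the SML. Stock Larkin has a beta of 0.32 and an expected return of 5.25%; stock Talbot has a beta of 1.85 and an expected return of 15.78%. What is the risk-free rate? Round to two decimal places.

3.05%

Both satisfy E(R) = R_f + β·MRP, so the slope of the SML is
MRP = (15.78% − 5.25%) / (1.85 − 0.32) = 10.53% / 1.53 = 6.8824%
R_f = E(R_Larkin) − β_Larkin·MRP = 5.25% − 0.32 × 6.8824% = 3.0476%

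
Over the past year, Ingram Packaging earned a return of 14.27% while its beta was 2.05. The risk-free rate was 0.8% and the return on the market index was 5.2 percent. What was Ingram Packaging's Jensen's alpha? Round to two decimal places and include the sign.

Market excess return = 5.2% − 0.8% = 4.40%
CAPM benchmark = R_f + β(R_m − R_f) = 0.8% + 2.05 × 4.4% = 9.8200%
α = actual − benchmark = 14.27% − 9.8200% = +4.45%

+4.45%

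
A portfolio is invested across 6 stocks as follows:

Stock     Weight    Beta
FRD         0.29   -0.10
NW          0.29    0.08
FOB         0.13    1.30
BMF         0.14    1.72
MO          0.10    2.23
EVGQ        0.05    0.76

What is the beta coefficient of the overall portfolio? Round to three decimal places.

β_P = Σ w_i β_i = 0.29×-0.10 + 0.29×0.08 + 0.13×1.30 + 0.14×1.72 + 0.10×2.23 + 0.05×0.76 = 0.6650

0.665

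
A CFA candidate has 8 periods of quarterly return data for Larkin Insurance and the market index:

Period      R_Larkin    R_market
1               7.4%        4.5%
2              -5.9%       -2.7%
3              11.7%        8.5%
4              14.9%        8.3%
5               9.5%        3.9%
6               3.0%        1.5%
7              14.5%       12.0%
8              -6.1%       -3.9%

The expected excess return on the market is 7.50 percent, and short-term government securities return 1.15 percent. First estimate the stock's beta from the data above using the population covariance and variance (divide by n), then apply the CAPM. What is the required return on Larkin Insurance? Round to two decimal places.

Mean R_i = (7.4 − 5.9 + 11.7 + 14.9 + 9.5 + 3.0 + 14.5 − 6.1) / 8 = 6.1250%
Mean R_m = (4.5 − 2.7 + 8.5 + 8.3 + 3.9 + 1.5 + 12.0 − 3.9) / 8 = 4.0125%
Σ(R_i − R̄_i)(R_m − R̄_m) = 315.0775  ⇒  Cov = 315.0775 / 8 = 39.3847
Σ(R_m − R̄_m)² = 216.5488  ⇒  Var(R_m) = 216.5488 / 8 = 27.0686
β = Cov / Var(R_m) = 39.3847 / 27.0686 = 1.4550
E(R) = R_f + β × MRP = 1.15% + 1.4550 × 7.50% = 12.06%

12.06%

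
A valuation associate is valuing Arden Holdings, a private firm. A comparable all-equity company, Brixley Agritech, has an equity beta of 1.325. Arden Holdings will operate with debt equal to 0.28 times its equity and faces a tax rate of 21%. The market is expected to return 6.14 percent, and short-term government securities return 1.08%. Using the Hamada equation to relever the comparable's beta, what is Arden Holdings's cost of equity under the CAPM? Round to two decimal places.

9.27%

β_L = β_U × [1 + (1 − t)(D/E)] = 1.325 × [1 + (1 − 0.21) × 0.28]
    = 1.325 × [1 + 0.79 × 0.28] = 1.325 × 1.2212 = 1.6181
MRP = 6.14% − 1.08% = 5.06%
E(R) = R_f + β_L × MRP = 1.08% + 1.6181 × 5.06% = 9.27%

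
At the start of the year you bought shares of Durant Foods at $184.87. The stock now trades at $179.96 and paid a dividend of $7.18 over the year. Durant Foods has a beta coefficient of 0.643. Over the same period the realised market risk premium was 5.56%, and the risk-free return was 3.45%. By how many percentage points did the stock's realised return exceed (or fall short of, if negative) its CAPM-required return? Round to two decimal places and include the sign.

-5.80%

Realised HPR = (P1 + D1 − P0) / P0 = (179.96 + 7.18 − 184.87) / 184.87 = 2.27 / 184.87 = 1.2279%
CAPM required = R_f + β·MRP = 3.45% + 0.643 × 5.56% = 7.02508%
α = realised − required = 1.2279% − 7.02508% = -5.80%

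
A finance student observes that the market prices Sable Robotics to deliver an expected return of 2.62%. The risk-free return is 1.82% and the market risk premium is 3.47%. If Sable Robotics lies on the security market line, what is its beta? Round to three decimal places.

β = (E(R) − R_f) / MRP = (2.62% − 1.82%) / 3.47% = 0.80% / 3.47% = 0.231

0.231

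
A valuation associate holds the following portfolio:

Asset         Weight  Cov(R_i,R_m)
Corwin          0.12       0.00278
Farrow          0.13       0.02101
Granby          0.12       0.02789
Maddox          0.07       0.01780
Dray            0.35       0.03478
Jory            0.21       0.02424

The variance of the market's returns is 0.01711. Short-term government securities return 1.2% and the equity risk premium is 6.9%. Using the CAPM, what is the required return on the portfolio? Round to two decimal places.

β_Corwin = 0.00278 / 0.01711 = 0.1625
β_Farrow = 0.02101 / 0.01711 = 1.2279
β_Granby = 0.02789 / 0.01711 = 1.6300
β_Maddox = 0.01780 / 0.01711 = 1.0403
β_Dray = 0.03478 / 0.01711 = 2.0327
β_Jory = 0.02424 / 0.01711 = 1.4167
β_P = Σ w_i β_i = 0.12×0.1625 + 0.13×1.2279 + 0.12×1.6300 + 0.07×1.0403 + 0.35×2.0327 + 0.21×1.4167 = 1.4565
E(R_P) = R_f + β_P × MRP = 1.2% + 1.4565 × 6.9% = 11.25%

11.25%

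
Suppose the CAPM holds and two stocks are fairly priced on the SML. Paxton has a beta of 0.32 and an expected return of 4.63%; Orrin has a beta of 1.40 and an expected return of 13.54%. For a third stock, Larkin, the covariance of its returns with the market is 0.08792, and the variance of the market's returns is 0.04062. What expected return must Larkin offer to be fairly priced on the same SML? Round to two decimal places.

MRP = (13.54% − 4.63%) / (1.40 − 0.32) = 8.2500%
R_f = 4.63% − 0.32 × 8.2500% = 1.9900%
β_Larkin = Cov / Var(R_m) = 0.08792 / 0.04062 = 2.1645
E(R_Larkin) = R_f + β × MRP = 1.9900% + 2.1645 × 8.2500% = 19.85%

19.85%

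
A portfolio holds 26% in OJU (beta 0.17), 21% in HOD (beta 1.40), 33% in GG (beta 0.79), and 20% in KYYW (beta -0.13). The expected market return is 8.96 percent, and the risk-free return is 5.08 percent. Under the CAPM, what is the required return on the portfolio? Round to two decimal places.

β_P = Σ w_i β_i = 0.26×0.17 + 0.21×1.40 + 0.33×0.79 + 0.20×-0.13 = 0.5729
MRP = 8.96% − 5.08% = 3.88%
E(R_P) = R_f + β_P × MRP = 5.08% + 0.5729 × 3.88% = 7.30%

7.30%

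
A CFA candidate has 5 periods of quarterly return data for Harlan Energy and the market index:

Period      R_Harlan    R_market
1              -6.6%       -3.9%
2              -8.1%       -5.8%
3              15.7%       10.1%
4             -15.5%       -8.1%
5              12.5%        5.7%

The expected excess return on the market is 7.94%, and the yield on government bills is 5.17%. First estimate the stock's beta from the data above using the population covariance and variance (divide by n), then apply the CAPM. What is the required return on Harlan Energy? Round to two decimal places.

18.84%

Mean R_i = (-6.6 − 8.1 + 15.7 − 15.5 + 12.5) / 5 = -0.4000%
Mean R_m = (-3.9 − 5.8 + 10.1 − 8.1 + 5.7) / 5 = -0.4000%
Σ(R_i − R̄_i)(R_m − R̄_m) = 427.2900  ⇒  Cov = 427.2900 / 5 = 85.4580
Σ(R_m − R̄_m)² = 248.1600  ⇒  Var(R_m) = 248.1600 / 5 = 49.6320
β = Cov / Var(R_m) = 85.4580 / 49.6320 = 1.7218
E(R) = R_f + β × MRP = 5.17% + 1.7218 × 7.94% = 18.84%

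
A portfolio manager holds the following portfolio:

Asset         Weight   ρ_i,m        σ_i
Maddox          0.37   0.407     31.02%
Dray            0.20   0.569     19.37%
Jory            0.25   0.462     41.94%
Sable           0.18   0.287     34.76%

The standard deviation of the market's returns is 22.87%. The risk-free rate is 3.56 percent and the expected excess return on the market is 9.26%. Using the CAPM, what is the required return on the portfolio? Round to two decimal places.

β_Maddox = 0.407 × 31.02% / 22.87% = 0.5520
β_Dray = 0.569 × 19.37% / 22.87% = 0.4819
β_Jory = 0.462 × 41.94% / 22.87% = 0.8472
β_Sable = 0.287 × 34.76% / 22.87% = 0.4362
β_P = Σ w_i β_i = 0.37×0.5520 + 0.20×0.4819 + 0.25×0.8472 + 0.18×0.4362 = 0.5909
E(R_P) = R_f + β_P × MRP = 3.56% + 0.5909 × 9.26% = 9.03%

9.03%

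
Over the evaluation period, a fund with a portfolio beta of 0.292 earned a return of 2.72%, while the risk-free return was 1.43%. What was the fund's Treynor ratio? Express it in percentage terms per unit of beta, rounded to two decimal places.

4.42%

Treynor = (R_P − R_f) / β_P = (2.72% − 1.43%) / 0.2920 = 1.29% / 0.2920 = 4.42%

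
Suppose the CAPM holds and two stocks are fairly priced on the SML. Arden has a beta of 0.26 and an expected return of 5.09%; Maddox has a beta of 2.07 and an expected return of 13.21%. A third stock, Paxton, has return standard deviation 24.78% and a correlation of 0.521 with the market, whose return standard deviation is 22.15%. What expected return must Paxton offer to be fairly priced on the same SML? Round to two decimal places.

MRP = (13.21% − 5.09%) / (2.07 − 0.26) = 4.4862%
R_f = 5.09% − 0.26 × 4.4862% = 3.9236%
β_Paxton = ρ·σ_i/σ_m = 0.521 × 24.78 / 22.15 = 0.5829
E(R_Paxton) = R_f + β × MRP = 3.9236% + 0.5829 × 4.4862% = 6.54%

6.54%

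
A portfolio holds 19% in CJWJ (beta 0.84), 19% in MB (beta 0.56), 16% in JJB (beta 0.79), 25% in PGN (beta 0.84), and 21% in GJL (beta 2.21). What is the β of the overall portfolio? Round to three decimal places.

β_P = Σ w_i β_i = 0.19×0.84 + 0.19×0.56 + 0.16×0.79 + 0.25×0.84 + 0.21×2.21 = 1.0665

1.067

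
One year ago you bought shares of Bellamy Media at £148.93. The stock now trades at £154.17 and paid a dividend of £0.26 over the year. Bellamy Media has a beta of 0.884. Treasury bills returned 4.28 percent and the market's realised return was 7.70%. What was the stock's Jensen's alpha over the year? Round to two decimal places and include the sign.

Realised HPR = (P1 + D1 − P0) / P0 = (154.17 + 0.26 − 148.93) / 148.93 = 5.50 / 148.93 = 3.6930%
MRP = 7.70% − 4.28% = 3.42%
CAPM required = R_f + β·MRP = 4.28% + 0.884 × 3.42% = 7.30328%
α = realised − required = 3.6930% − 7.30328% = -3.61%

-3.61%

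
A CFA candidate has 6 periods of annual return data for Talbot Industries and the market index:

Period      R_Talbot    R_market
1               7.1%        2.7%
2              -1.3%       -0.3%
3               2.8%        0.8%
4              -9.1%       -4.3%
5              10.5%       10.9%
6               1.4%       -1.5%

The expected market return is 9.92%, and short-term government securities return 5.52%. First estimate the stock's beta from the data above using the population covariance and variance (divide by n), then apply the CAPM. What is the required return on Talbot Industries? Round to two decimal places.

10.61%

Mean R_i = (7.1 − 1.3 + 2.8 − 9.1 + 10.5 + 1.4) / 6 = 1.9000%
Mean R_m = (2.7 − 0.3 + 0.8 − 4.3 + 10.9 − 1.5) / 6 = 1.3833%
Σ(R_i − R̄_i)(R_m − R̄_m) = 157.5100  ⇒  Cov = 157.5100 / 6 = 26.2517
Σ(R_m − R̄_m)² = 136.0883  ⇒  Var(R_m) = 136.0883 / 6 = 22.6814
β = Cov / Var(R_m) = 26.2517 / 22.6814 = 1.1574
MRP = 9.92% − 5.52% = 4.40%
E(R) = R_f + β × MRP = 5.52% + 1.1574 × 4.40% = 10.61%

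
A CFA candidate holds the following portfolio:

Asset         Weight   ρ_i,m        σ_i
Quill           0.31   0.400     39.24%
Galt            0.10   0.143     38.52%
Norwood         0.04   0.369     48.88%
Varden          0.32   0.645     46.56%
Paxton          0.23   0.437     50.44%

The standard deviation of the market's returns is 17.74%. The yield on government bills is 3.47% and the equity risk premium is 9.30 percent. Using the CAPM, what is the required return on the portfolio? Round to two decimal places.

β_Quill = 0.400 × 39.24% / 17.74% = 0.8848
β_Galt = 0.143 × 38.52% / 17.74% = 0.3105
β_Norwood = 0.369 × 48.88% / 17.74% = 1.0167
β_Varden = 0.645 × 46.56% / 17.74% = 1.6929
β_Paxton = 0.437 × 50.44% / 17.74% = 1.2425
β_P = Σ w_i β_i = 0.31×0.8848 + 0.10×0.3105 + 0.04×1.0167 + 0.32×1.6929 + 0.23×1.2425 = 1.1735
E(R_P) = R_f + β_P × MRP = 3.47% + 1.1735 × 9.30% = 14.38%

14.38%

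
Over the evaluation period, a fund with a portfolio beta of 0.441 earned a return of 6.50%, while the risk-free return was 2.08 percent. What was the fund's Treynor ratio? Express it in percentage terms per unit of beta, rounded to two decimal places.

Treynor = (R_P − R_f) / β_P = (6.50% − 2.08%) / 0.4410 = 4.42% / 0.4410 = 10.02%

10.02%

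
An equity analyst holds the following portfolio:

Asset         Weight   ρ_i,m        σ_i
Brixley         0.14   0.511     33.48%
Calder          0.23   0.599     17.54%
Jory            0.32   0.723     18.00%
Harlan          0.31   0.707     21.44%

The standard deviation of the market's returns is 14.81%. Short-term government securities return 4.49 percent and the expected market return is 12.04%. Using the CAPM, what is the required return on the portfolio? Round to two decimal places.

11.46%

β_Brixley = 0.511 × 33.48% / 14.81% = 1.1552
β_Calder = 0.599 × 17.54% / 14.81% = 0.7094
β_Jory = 0.723 × 18.00% / 14.81% = 0.8787
β_Harlan = 0.707 × 21.44% / 14.81% = 1.0235
β_P = Σ w_i β_i = 0.14×1.1552 + 0.23×0.7094 + 0.32×0.8787 + 0.31×1.0235 = 0.9234
MRP = 12.04% − 4.49% = 7.55%
E(R_P) = R_f + β_P × MRP = 4.49% + 0.9234 × 7.55% = 11.46%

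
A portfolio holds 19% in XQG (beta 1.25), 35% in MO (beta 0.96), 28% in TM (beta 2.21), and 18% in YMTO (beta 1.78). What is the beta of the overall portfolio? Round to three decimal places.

β_P = Σ w_i β_i = 0.19×1.25 + 0.35×0.96 + 0.28×2.21 + 0.18×1.78 = 1.5127

1.513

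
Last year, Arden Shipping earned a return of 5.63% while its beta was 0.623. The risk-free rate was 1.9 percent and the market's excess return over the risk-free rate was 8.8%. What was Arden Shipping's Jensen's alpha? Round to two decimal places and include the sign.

CAPM benchmark = R_f + β(R_m − R_f) = 1.9% + 0.623 × 8.8% = 7.3824%
α = actual − benchmark = 5.63% − 7.3824% = -1.75%

-1.75%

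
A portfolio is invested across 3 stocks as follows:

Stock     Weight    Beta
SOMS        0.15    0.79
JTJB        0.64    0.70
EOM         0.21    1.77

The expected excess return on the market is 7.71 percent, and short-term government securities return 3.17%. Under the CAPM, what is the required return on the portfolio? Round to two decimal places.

β_P = Σ w_i β_i = 0.15×0.79 + 0.64×0.70 + 0.21×1.77 = 0.9382
E(R_P) = R_f + β_P × MRP = 3.17% + 0.9382 × 7.71% = 10.40%

10.40%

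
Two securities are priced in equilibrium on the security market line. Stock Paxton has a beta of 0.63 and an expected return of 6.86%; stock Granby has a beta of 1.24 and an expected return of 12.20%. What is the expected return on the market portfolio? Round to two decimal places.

Both satisfy E(R) = R_f + β·MRP, so the slope of the SML is
MRP = (12.20% − 6.86%) / (1.24 − 0.63) = 5.34% / 0.61 = 8.7541%
R_f = E(R_Paxton) − β_Paxton·MRP = 6.86% − 0.63 × 8.7541% = 1.3449%
E(R_m) = R_f + MRP = 1.3449% + 8.7541% = 10.10%

10.10%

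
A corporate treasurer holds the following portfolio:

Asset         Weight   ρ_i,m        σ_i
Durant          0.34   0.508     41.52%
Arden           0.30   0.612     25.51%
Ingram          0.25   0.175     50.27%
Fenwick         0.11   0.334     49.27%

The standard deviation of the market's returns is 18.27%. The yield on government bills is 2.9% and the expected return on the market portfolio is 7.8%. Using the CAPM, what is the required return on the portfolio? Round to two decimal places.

β_Durant = 0.508 × 41.52% / 18.27% = 1.1545
β_Arden = 0.612 × 25.51% / 18.27% = 0.8545
β_Ingram = 0.175 × 50.27% / 18.27% = 0.4815
β_Fenwick = 0.334 × 49.27% / 18.27% = 0.9007
β_P = Σ w_i β_i = 0.34×1.1545 + 0.30×0.8545 + 0.25×0.4815 + 0.11×0.9007 = 0.8683
MRP = 7.8% − 2.9% = 4.90%
E(R_P) = R_f + β_P × MRP = 2.9% + 0.8683 × 4.9% = 7.15%

7.15%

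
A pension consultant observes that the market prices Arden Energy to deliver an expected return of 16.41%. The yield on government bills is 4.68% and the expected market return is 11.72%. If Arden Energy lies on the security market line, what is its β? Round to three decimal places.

1.666

MRP = 11.72% − 4.68% = 7.04%
β = (E(R) − R_f) / MRP = (16.41% − 4.68%) / 7.04% = 11.73% / 7.04% = 1.666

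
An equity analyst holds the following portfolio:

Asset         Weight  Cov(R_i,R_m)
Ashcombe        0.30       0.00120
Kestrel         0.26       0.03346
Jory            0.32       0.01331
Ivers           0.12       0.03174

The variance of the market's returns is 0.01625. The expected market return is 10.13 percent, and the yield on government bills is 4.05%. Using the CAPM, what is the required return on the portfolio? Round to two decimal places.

β_Ashcombe = 0.00120 / 0.01625 = 0.0738
β_Kestrel = 0.03346 / 0.01625 = 2.0591
β_Jory = 0.01331 / 0.01625 = 0.8191
β_Ivers = 0.03174 / 0.01625 = 1.9532
β_P = Σ w_i β_i = 0.30×0.0738 + 0.26×2.0591 + 0.32×0.8191 + 0.12×1.9532 = 1.0540
MRP = 10.13% − 4.05% = 6.08%
E(R_P) = R_f + β_P × MRP = 4.05% + 1.0540 × 6.08% = 10.46%

10.46%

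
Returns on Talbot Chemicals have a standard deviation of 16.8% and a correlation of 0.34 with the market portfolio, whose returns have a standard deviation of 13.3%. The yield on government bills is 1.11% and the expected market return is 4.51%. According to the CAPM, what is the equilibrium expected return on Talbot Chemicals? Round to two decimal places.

2.57%

β = ρ × σ_i / σ_m = 0.34 × 16.8% / 13.3% = 0.4295
MRP = 4.51% − 1.11% = 3.40%
E(R) = 1.11% + 0.4295 × 3.40% = 2.57%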